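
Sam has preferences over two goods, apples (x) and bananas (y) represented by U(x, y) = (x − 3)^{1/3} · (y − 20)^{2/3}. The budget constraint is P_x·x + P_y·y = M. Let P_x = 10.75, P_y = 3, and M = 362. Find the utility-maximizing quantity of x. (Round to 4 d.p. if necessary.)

Let x' = x−3, y' = y−20. MRS = (1/2)·y'/x' = P_x/P_y.
After buying the subsistence bundle (3, 20), a share 1/3 of the remaining income goes to x: x* = 3 + 1/3·(M − 3P_x − 20P_y)/P_x.
Discretionary income = 362 − 3·10.75 − 20·3 = 269.75; x* = 3 + 1/3·269.75/10.75 = 11.3643.

x* = 11.3643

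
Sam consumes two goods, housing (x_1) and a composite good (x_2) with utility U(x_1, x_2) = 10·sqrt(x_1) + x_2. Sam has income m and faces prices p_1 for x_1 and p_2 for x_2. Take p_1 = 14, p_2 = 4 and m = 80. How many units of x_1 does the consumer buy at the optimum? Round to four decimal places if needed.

x_1* = 2.0408

Utility is quasi-linear in x_2; the FOC for x_1 is 5/√x_1 = p_1/p_2.
Thus x_1* = (5·p_2/p_1)² — independent of m — with the rest of income spent on x_2.
Plugging in: x_1* = (5·4/14)² = 2.0408.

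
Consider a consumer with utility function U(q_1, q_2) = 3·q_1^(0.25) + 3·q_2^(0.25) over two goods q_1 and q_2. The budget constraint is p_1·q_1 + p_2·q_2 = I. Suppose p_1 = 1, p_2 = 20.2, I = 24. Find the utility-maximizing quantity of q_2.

q_2* = 0.3191

MRS = MU_q_1/MU_q_2 = (q_2/q_1)^(0.75). Set equal to p_1/p_2.
Solve for the ratio: q_2/q_1 = [p_1/p_2]^(4/3).
Substitute q_2 = (q_2/q_1)·q_1 into the budget: q_1* = I/(p_1 + p_2·(q_2/q_1)).
Numerically q_2/q_1 = 0.018177, so q_1* = 24/(1 + 20.2·0.018177) = 17.5543 and q_2* = 0.018177·17.5543 = 0.3191.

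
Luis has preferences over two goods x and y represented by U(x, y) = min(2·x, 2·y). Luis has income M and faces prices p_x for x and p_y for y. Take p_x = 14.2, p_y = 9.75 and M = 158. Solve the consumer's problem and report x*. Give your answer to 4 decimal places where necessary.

x* = 6.5971

With perfect complements, no substitution: consume in ratio x:y = 2:2.
Budget: p_x·x + p_y·x = M, so (2·p_x + 2·p_y)·x = 2·M.
Demand: x*(p_x,p_y,M) = 2·M/(2·p_x + 2·p_y), y* = 2·M/(2·p_x + 2·p_y).
Here 2·14.2 + 2·9.75 = 47.9, giving x* = 6.5971.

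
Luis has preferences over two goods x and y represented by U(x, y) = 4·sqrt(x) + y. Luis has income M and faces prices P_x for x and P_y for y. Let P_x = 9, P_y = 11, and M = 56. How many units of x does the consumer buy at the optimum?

x* = 5.9753

Set MRS = P_x/P_y: 2·x^(−1/2) = P_x/P_y.
Solve: √x = 2·P_y/P_x, so x*(P_x,P_y) = (2·P_y/P_x)², and y* = (M − P_x·x*)/P_y.
Plugging in: x* = (2·11/9)² = 5.9753.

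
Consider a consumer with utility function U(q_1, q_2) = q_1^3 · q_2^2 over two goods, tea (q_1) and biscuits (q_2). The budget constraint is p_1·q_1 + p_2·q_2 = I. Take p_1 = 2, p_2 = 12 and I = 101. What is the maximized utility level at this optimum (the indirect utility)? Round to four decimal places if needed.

MU_q_1/MU_q_2 = (3·q_2)/(2·q_1); tangency sets this equal to p_1/p_2.
Rearranging, p_2·q_2 = (2/3)·p_1·q_1. Substituting into the budget gives p_1·q_1·(1 + (2/3)) = I.
Demand: q_1*(p_1,p_2,I) = 0.6·I/p_1 and q_2* = 0.4·I/p_2.
At p_1=2, p_2=12, I=101: q_1* = 0.6·101/2 = 30.3, q_2* = 3.3667.
Utility at the optimum: U(30.3, 3.3667) = 315303.015.

V = 315303.015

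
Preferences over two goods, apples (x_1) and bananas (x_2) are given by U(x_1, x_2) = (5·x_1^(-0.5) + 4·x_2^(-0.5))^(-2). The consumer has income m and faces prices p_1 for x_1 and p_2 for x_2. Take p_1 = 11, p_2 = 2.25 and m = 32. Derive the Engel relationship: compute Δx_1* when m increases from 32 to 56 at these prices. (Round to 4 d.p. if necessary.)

Δx_1* = 1.4471

MU_x_1 ∝ 5·x_1^(-1.5), MU_x_2 ∝ 4·x_2^(-1.5), so MRS = (5/4)·(x_2/x_1)^(1.5) = p_1/p_2.
Hence x_2/x_1 = ((4/5)·p_1/p_2)^(1/(1.5)), i.e. raised to the 2/3 power.
With the ratio pinned down, the budget gives x_1* = m/(p_1 + p_2·(x_2/x_1)) and x_2* = (x_2/x_1)·x_1*.
Numerically x_2/x_1 = 2.482371, so x_1* = 32/(11 + 2.25·2.482371) = 1.9294.
At m' = 56: x_1* = 3.3765. Change: 3.3765 − 1.9294 = 1.4471.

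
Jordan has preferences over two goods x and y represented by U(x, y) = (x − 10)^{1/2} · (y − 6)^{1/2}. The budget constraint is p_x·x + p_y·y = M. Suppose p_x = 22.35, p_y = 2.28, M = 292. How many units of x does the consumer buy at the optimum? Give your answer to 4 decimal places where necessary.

MRS = (y−6)/(x−10). Tangency with p_x/p_y gives y−6 = (p_x/p_y)·(x−10).
After buying the subsistence bundle (10, 6), a share 0.5 of the remaining income goes to x: x* = 10 + 0.5·(M − 10p_x − 6p_y)/p_x.
Discretionary income = 292 − 10·22.35 − 6·2.28 = 54.82; x* = 10 + 0.5·54.82/22.35 = 11.2264.

x* = 11.2264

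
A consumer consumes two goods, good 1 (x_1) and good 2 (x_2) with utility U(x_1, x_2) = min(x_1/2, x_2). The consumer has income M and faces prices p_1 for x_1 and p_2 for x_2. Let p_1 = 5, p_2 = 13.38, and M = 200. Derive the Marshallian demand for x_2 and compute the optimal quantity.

x_2* = 8.5543

Here 2·5 + 13.38 = 23.38, giving x_2* = 8.5543.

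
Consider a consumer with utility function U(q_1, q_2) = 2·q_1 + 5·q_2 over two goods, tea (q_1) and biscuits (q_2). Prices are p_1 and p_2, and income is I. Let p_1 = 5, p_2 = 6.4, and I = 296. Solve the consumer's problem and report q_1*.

Perfect substitutes: compare marginal utility per dollar. 2/p_1 vs 5/p_2 → 0.4 vs 0.7812.
q_2 gives more utility per dollar, so spend all income on q_2: q_2* = I/p_2, q_1* = 0.
Numerically: q_1* = 0, q_2* = 46.25.

q_1* = 0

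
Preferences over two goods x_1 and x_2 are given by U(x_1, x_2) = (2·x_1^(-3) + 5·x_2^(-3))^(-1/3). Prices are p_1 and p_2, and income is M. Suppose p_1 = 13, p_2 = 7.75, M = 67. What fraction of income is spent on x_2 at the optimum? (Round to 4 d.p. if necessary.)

share on x_2 = 0.4604

MU_x_1 ∝ 2·x_1^(-4), MU_x_2 ∝ 5·x_2^(-4), so MRS = (2/5)·(x_2/x_1)^(4) = p_1/p_2.
Hence x_2/x_1 = ((5/2)·p_1/p_2)^(1/(4)), i.e. raised to the 0.25 power.
Substitute x_2 = (x_2/x_1)·x_1 into the budget: x_1* = M/(p_1 + p_2·(x_2/x_1)).
Numerically x_2/x_1 = 1.431019, so x_1* = 67/(13 + 7.75·1.431019) = 2.7812 and x_2* = 1.431019·2.7812 = 3.9799.
Expenditure on x_2: 7.75·3.9799 = 30.8445; share = 0.4604.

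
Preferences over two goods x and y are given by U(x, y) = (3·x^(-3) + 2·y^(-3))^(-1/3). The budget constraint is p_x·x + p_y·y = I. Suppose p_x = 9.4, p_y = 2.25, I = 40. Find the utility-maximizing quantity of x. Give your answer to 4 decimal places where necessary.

x* = 3.2503

MRS = MU_x/MU_y = (3/2)·(y/x)^(4). Set equal to p_x/p_y.
Solve for the ratio: y/x = [(2/3)·p_x/p_y]^(0.25).
With the ratio pinned down, the budget gives x* = I/(p_x + p_y·(y/x)) and y* = (y/x)·x*.
Numerically y/x = 1.291854, so x* = 40/(9.4 + 2.25·1.291854) = 3.2503.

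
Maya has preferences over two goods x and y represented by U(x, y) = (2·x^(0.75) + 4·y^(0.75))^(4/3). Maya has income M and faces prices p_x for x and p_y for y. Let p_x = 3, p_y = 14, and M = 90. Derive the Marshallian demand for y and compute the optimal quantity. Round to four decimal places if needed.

y* = 0.8744

With the ratio pinned down, the budget gives x* = M/(p_x + p_y·(y/x)) and y* = (y/x)·x*.
Numerically y/x = 0.033736, so x* = 90/(3 + 14·0.033736) = 25.9194 and y* = 0.033736·25.9194 = 0.8744.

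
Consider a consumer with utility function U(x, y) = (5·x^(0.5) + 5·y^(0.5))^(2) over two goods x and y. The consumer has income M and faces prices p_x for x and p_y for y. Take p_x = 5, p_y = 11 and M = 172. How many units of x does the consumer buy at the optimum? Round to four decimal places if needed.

x* = 23.65

From the CES first-order condition, (y/x)^(0.5) = p_x/p_y.
Solve for the ratio: y/x = [p_x/p_y]^(2).
With the ratio pinned down, the budget gives x* = M/(p_x + p_y·(y/x)) and y* = (y/x)·x*.
Numerically y/x = 0.206612, so x* = 172/(5 + 11·0.206612) = 23.65.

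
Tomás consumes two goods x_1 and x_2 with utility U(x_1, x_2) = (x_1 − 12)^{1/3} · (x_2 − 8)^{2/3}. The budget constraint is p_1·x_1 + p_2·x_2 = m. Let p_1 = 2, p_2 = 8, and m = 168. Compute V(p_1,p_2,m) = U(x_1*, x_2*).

V = 8.3995

Let x_1' = x_1−12, x_2' = x_2−8. MRS = (1/2)·x_2'/x_1' = p_1/p_2.
After buying the subsistence bundle (12, 8), a share 1/3 of the remaining income goes to x_1: x_1* = 12 + 1/3·(m − 12p_1 − 8p_2)/p_1.
Discretionary income = 168 − 12·2 − 8·8 = 80; x_1* = 12 + 1/3·80/2 = 25.3333; x_2* = 8 + 2/3·80/8 = 14.6667.
Utility at the optimum: U(25.3333, 14.6667) = 8.3995.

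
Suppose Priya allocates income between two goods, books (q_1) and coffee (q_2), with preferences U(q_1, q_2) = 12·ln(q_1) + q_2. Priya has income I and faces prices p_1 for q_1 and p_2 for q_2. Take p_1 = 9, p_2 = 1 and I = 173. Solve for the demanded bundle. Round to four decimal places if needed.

q_1* = 1.3333, q_2* = 161

MU_q_1 = 12/q_1, MU_q_2 = 1. Tangency: 12/q_1 = p_1/p_2.
So q_1*(p_1,p_2) = 12·p_2/p_1, independent of income; and q_2* = (I − 12·p_2)/p_2.
At the given prices: q_1* = 12·1/9 = 1.3333, and q_2* = 161.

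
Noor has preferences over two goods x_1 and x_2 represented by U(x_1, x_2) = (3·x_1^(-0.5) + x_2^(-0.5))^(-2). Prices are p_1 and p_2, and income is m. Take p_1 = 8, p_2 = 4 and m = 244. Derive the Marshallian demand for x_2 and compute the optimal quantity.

x_2* = 16.8474

From the CES first-order condition, 3·(x_2/x_1)^(1.5) = p_1/p_2.
Hence x_2/x_1 = ((1/3)·p_1/p_2)^(1/(1.5)), i.e. raised to the 2/3 power.
With the ratio pinned down, the budget gives x_1* = m/(p_1 + p_2·(x_2/x_1)) and x_2* = (x_2/x_1)·x_1*.
Numerically x_2/x_1 = 0.763143, so x_1* = 244/(8 + 4·0.763143) = 22.0763 and x_2* = 0.763143·22.0763 = 16.8474.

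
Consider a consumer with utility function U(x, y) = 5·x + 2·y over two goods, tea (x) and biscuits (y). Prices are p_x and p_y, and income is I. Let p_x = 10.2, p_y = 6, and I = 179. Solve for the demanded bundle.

x* = 17.549, y* = 0

Linear utility — the consumer picks whichever good has higher MU/price: 5/10.2 = 0.4902 vs 2/6 = 0.3333.
x gives more utility per dollar, so spend all income on x: x* = I/p_x, y* = 0.
Numerically: x* = 17.549, y* = 0.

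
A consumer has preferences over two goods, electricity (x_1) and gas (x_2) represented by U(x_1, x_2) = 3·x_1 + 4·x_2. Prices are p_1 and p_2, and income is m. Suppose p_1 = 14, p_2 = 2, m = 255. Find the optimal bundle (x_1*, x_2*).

Perfect substitutes: compare marginal utility per dollar. 3/p_1 vs 4/p_2 → 0.2143 vs 2.
x_2 gives more utility per dollar, so spend all income on x_2: x_2* = m/p_2, x_1* = 0.
Numerically: x_1* = 0, x_2* = 127.5.

x_1* = 0, x_2* = 127.5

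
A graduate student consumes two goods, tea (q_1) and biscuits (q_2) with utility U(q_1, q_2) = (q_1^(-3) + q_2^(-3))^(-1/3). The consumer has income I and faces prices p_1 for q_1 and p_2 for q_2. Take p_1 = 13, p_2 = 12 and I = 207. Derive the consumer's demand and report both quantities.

q_1* = 8.2004, q_2* = 8.3662

MU_q_1 ∝ q_1^(-4), MU_q_2 ∝ q_2^(-4), so MRS = (q_2/q_1)^(4) = p_1/p_2.
Solve for the ratio: q_2/q_1 = [p_1/p_2]^(0.25).
With the ratio pinned down, the budget gives q_1* = I/(p_1 + p_2·(q_2/q_1)) and q_2* = (q_2/q_1)·q_1*.
Numerically q_2/q_1 = 1.020212, so q_1* = 207/(13 + 12·1.020212) = 8.2004 and q_2* = 1.020212·8.2004 = 8.3662.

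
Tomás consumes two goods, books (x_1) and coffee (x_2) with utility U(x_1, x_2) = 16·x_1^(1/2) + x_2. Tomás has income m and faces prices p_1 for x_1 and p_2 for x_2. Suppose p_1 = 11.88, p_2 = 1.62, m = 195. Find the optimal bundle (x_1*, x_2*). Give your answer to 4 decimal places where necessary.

MU_x_1 = 8/√x_1, MU_x_2 = 1. Tangency: 8/√x_1 = p_1/p_2.
Solve: √x_1 = 8·p_2/p_1, so x_1*(p_1,p_2) = (8·p_2/p_1)², and x_2* = (m − p_1·x_1*)/p_2.
Plugging in: x_1* = (8·1.62/11.88)² = 1.1901, x_2* = 111.6431.

x_1* = 1.1901, x_2* = 111.6431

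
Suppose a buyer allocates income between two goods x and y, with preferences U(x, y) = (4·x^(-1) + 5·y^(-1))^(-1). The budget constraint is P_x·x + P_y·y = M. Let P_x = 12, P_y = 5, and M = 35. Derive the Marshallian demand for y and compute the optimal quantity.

y* = 2.9342

MRS = MU_x/MU_y = (4/5)·(y/x)^(2). Set equal to P_x/P_y.
Hence y/x = ((5/4)·P_x/P_y)^(1/(2)), i.e. raised to the 0.5 power.
Substitute y = (y/x)·x into the budget: x* = M/(P_x + P_y·(y/x)).
Numerically y/x = 1.732051, so x* = 35/(12 + 5·1.732051) = 1.6941 and y* = 1.732051·1.6941 = 2.9342.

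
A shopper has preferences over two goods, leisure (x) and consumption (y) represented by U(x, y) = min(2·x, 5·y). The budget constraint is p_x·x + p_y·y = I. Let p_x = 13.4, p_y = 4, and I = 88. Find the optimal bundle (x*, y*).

x* = 5.8667, y* = 2.3467

With perfect complements, no substitution: consume in ratio x:y = 5:2.
Budget: p_x·x + p_y·(2/5)·x = I, so (5·p_x + 2·p_y)·x = 5·I.
Demand: x*(p_x,p_y,I) = 5·I/(5·p_x + 2·p_y), y* = 2·I/(5·p_x + 2·p_y).
Here 5·13.4 + 2·4 = 75, giving x* = 5.8667 and y* = 2.3467.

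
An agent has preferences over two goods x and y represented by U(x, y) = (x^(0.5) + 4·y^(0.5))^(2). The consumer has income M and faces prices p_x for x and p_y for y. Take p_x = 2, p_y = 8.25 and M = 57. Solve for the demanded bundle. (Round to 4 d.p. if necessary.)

x* = 5.8416, y* = 5.4929

Substitute y = (y/x)·x into the budget: x* = M/(p_x + p_y·(y/x)).
Numerically y/x = 0.940312, so x* = 57/(2 + 8.25·0.940312) = 5.8416 and y* = 0.940312·5.8416 = 5.4929.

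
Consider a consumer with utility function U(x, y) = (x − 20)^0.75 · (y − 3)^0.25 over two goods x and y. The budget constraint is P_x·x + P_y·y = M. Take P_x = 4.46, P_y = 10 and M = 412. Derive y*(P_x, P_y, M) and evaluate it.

y* = 10.32

This is Cobb-Douglas in (x−20, y−3): tangency gives 0.75·P_y·(y−3) = 0.25·P_x·(x−20).
After buying the subsistence bundle (20, 3), a share 0.75 of the remaining income goes to x: x* = 20 + 0.75·(M − 20P_x − 3P_y)/P_x.
Discretionary income = 412 − 20·4.46 − 3·10 = 292.8; y* = 3 + 0.25·292.8/10 = 10.32.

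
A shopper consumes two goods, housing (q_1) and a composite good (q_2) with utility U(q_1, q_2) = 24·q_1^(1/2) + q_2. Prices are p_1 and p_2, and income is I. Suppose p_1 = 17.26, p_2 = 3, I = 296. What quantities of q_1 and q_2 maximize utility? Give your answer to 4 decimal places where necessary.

q_1* = 4.3503, q_2* = 73.6377

Solve: √q_1 = 12·p_2/p_1, so q_1*(p_1,p_2) = (12·p_2/p_1)², and q_2* = (I − p_1·q_1*)/p_2.
Plugging in: q_1* = (12·3/17.26)² = 4.3503, q_2* = 73.6377.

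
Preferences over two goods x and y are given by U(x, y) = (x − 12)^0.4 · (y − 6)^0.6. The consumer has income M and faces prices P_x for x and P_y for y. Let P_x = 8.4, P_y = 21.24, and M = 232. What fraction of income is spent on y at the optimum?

share on y = 0.559

Discretionary income = 232 − 12·8.4 − 6·21.24 = 3.76; x* = 12 + 0.4·3.76/8.4 = 12.179; y* = 6 + 0.6·3.76/21.24 = 6.1062.
Expenditure on y: 21.24·6.1062 = 129.696; share = 0.559.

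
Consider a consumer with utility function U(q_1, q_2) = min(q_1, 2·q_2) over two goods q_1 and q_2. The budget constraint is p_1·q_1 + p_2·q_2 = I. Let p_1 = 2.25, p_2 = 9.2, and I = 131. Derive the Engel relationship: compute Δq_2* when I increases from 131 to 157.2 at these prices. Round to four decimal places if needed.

Leontief preferences: the optimum is at the kink where q_1/2 = q_2/1, i.e. q_2 = (1/2)·q_1.
Budget: p_1·q_1 + p_2·(1/2)·q_1 = I, so (2·p_1 + p_2)·q_1 = 2·I.
Demand: q_1*(p_1,p_2,I) = 2·I/(2·p_1 + p_2), q_2* = I/(2·p_1 + p_2).
Here 2·2.25 + 9.2 = 13.7, giving q_2* = 9.562.
At I' = 157.2: q_2* = 11.4745. Change: 11.4745 − 9.562 = 1.9124.

Δq_2* = 1.9124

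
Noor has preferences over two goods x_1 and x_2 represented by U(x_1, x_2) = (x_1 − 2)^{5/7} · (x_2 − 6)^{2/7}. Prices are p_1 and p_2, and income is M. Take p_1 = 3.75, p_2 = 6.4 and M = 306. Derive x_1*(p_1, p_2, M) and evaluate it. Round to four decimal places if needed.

MRS = (5/2)·(x_2−6)/(x_1−2). Tangency with p_1/p_2 gives x_2−6 = (2/5)·(p_1/p_2)·(x_1−2).
After buying the subsistence bundle (2, 6), a share 5/7 of the remaining income goes to x_1: x_1* = 2 + 5/7·(M − 2p_1 − 6p_2)/p_1.
Discretionary income = 306 − 2·3.75 − 6·6.4 = 260.1; x_1* = 2 + 5/7·260.1/3.75 = 51.5429.

x_1* = 51.5429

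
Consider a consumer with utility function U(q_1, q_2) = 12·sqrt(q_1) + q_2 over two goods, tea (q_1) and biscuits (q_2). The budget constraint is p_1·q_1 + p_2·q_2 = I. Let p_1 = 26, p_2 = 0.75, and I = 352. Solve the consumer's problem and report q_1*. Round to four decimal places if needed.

Set MRS = p_1/p_2: 6·q_1^(−1/2) = p_1/p_2.
Solve: √q_1 = 6·p_2/p_1, so q_1*(p_1,p_2) = (6·p_2/p_1)², and q_2* = (I − p_1·q_1*)/p_2.
Plugging in: q_1* = (6·0.75/26)² = 0.03.

q_1* = 0.03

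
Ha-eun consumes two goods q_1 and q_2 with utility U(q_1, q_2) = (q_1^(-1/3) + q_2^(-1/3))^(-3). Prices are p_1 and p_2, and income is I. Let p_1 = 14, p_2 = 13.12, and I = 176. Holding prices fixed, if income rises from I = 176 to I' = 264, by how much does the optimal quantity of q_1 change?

Δq_1* = 3.1684

MRS = MU_q_1/MU_q_2 = (q_2/q_1)^(4/3). Set equal to p_1/p_2.
Hence q_2/q_1 = (p_1/p_2)^(1/(4/3)), i.e. raised to the 0.75 power.
Substitute q_2 = (q_2/q_1)·q_1 into the budget: q_1* = I/(p_1 + p_2·(q_2/q_1)).
Numerically q_2/q_1 = 1.049894, so q_1* = 176/(14 + 13.12·1.049894) = 6.3367.
At I' = 264: q_1* = 9.5051. Change: 9.5051 − 6.3367 = 3.1684.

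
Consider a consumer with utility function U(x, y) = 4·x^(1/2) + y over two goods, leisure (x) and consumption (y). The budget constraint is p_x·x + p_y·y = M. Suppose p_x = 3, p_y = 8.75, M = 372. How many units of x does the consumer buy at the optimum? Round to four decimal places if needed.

x* = 34.0278

Utility is quasi-linear in y; the FOC for x is 2/√x = p_x/p_y.
Thus x* = (2·p_y/p_x)² — independent of M — with the rest of income spent on y.
Plugging in: x* = (2·8.75/3)² = 34.0278.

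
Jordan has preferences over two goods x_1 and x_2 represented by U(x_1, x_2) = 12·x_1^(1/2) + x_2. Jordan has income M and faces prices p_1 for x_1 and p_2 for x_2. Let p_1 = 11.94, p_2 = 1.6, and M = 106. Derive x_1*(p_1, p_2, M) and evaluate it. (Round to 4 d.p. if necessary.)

x_1* = 0.6464

MU_x_1 = 6/√x_1, MU_x_2 = 1. Tangency: 6/√x_1 = p_1/p_2.
Solve: √x_1 = 6·p_2/p_1, so x_1*(p_1,p_2) = (6·p_2/p_1)², and x_2* = (M − p_1·x_1*)/p_2.
Plugging in: x_1* = (6·1.6/11.94)² = 0.6464.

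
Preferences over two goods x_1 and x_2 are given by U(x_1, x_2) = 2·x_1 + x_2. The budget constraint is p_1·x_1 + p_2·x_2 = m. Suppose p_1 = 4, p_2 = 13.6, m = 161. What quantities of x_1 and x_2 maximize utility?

x_1 gives more utility per dollar, so spend all income on x_1: x_1* = m/p_1, x_2* = 0.
Numerically: x_1* = 40.25, x_2* = 0.

x_1* = 40.25, x_2* = 0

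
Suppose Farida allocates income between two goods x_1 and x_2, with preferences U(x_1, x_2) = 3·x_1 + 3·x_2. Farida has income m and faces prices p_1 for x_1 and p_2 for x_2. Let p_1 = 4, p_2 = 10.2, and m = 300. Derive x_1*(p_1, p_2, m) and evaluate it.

Linear utility — the consumer picks whichever good has higher MU/price: 3/4 = 0.75 vs 3/10.2 = 0.2941.
x_1 gives more utility per dollar, so spend all income on x_1: x_1* = m/p_1, x_2* = 0.
Numerically: x_1* = 75, x_2* = 0.

x_1* = 75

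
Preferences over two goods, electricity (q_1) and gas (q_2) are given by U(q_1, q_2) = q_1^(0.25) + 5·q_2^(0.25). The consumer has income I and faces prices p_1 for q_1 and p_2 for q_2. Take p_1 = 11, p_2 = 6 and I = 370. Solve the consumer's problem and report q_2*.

q_2* = 56.2876

MU_q_1 ∝ q_1^(-0.75), MU_q_2 ∝ 5·q_2^(-0.75), so MRS = (1/5)·(q_2/q_1)^(0.75) = p_1/p_2.
Solve for the ratio: q_2/q_1 = [5·p_1/p_2]^(4/3).
With the ratio pinned down, the budget gives q_1* = I/(p_1 + p_2·(q_2/q_1)) and q_2* = (q_2/q_1)·q_1*.
Numerically q_2/q_1 = 19.184416, so q_1* = 370/(11 + 6·19.184416) = 2.934 and q_2* = 19.184416·2.934 = 56.2876.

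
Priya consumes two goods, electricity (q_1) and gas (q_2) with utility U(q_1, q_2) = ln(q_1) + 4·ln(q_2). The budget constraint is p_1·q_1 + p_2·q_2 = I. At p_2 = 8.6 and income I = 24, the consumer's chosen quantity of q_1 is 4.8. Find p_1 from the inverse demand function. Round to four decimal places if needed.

MU_q_1/MU_q_2 = (q_2)/(4·q_1); tangency sets this equal to p_1/p_2.
So p_2·q_2 = 4·p_1·q_1; combined with the budget, a share 0.2 of income goes to q_1.
Demand: q_1*(p_1,p_2,I) = 0.2·I/p_1 and q_2* = 0.8·I/p_2.
Set q_1* = 4.8 in the demand function and solve for p_1: p_1 = 1.

p_1 = 1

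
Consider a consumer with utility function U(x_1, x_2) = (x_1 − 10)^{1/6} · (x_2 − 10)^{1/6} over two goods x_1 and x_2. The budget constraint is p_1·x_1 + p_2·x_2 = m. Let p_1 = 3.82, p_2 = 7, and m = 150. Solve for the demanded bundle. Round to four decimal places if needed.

Let x_1' = x_1−10, x_2' = x_2−10. MRS = x_2'/x_1' = p_1/p_2.
After buying the subsistence bundle (10, 10), a share 0.5 of the remaining income goes to x_1: x_1* = 10 + 0.5·(m − 10p_1 − 10p_2)/p_1.
Discretionary income = 150 − 10·3.82 − 10·7 = 41.8; x_1* = 10 + 0.5·41.8/3.82 = 15.4712; x_2* = 10 + 0.5·41.8/7 = 12.9857.

x_1* = 15.4712, x_2* = 12.9857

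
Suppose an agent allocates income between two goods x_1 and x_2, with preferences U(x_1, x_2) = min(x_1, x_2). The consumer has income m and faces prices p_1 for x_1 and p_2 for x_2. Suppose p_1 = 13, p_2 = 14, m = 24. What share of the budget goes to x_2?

share on x_2 = 0.5185

Leontief preferences: the optimum is at the kink where x_1/1 = x_2/1, i.e. x_2 = x_1.
Budget: p_1·x_1 + p_2·x_1 = m, so (p_1 + p_2)·x_1 = m.
Demand: x_1*(p_1,p_2,m) = m/(p_1 + p_2), x_2* = m/(p_1 + p_2).
Here 13 + 14 = 27, giving x_1* = 0.8889 and x_2* = 0.8889.
Expenditure on x_2: 14·0.8889 = 12.4444; share = 0.5185.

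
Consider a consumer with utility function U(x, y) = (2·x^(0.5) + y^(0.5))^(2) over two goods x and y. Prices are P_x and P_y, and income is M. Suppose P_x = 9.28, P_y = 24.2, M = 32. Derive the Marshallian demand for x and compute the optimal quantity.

x* = 3.1466

MRS = MU_x/MU_y = 2·(y/x)^(0.5). Set equal to P_x/P_y.
Solve for the ratio: y/x = [(1/2)·P_x/P_y]^(2).
Substitute y = (y/x)·x into the budget: x* = M/(P_x + P_y·(y/x)).
Numerically y/x = 0.036763, so x* = 32/(9.28 + 24.2·0.036763) = 3.1466.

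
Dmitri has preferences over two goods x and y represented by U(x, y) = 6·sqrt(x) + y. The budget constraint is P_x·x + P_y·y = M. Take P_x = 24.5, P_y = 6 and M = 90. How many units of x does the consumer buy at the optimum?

Set MRS = P_x/P_y: 3·x^(−1/2) = P_x/P_y.
Thus x* = (3·P_y/P_x)² — independent of M — with the rest of income spent on y.
Plugging in: x* = (3·6/24.5)² = 0.5398.

x* = 0.5398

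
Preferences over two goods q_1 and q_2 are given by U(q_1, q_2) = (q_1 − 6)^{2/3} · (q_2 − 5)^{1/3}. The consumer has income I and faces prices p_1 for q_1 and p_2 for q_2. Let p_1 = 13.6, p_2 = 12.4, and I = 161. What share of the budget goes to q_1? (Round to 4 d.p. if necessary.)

share on q_1 = 0.5789

Let q_1' = q_1−6, q_2' = q_2−5. MRS = 2·q_2'/q_1' = p_1/p_2.
After buying the subsistence bundle (6, 5), a share 2/3 of the remaining income goes to q_1: q_1* = 6 + 2/3·(I − 6p_1 − 5p_2)/p_1.
Discretionary income = 161 − 6·13.6 − 5·12.4 = 17.4; q_1* = 6 + 2/3·17.4/13.6 = 6.8529; q_2* = 5 + 1/3·17.4/12.4 = 5.4677.
Expenditure on q_1: 13.6·6.8529 = 93.2; share = 0.5789.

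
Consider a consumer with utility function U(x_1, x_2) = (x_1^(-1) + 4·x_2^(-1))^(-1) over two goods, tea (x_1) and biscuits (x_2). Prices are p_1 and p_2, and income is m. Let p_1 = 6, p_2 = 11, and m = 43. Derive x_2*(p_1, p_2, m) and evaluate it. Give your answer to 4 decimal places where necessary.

MRS = MU_x_1/MU_x_2 = (1/4)·(x_2/x_1)^(2). Set equal to p_1/p_2.
Hence x_2/x_1 = (4·p_1/p_2)^(1/(2)), i.e. raised to the 0.5 power.
With the ratio pinned down, the budget gives x_1* = m/(p_1 + p_2·(x_2/x_1)) and x_2* = (x_2/x_1)·x_1*.
Numerically x_2/x_1 = 1.477098, so x_1* = 43/(6 + 11·1.477098) = 1.9328 and x_2* = 1.477098·1.9328 = 2.8549.

x_2* = 2.8549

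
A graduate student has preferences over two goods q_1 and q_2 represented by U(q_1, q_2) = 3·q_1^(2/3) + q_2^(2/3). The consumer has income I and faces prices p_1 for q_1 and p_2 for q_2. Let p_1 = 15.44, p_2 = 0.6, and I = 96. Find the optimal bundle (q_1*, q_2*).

q_1* = 0.2436, q_2* = 153.7319

Substitute q_2 = (q_2/q_1)·q_1 into the budget: q_1* = I/(p_1 + p_2·(q_2/q_1)).
Numerically q_2/q_1 = 631.138063, so q_1* = 96/(15.44 + 0.6·631.138063) = 0.2436 and q_2* = 631.138063·0.2436 = 153.7319.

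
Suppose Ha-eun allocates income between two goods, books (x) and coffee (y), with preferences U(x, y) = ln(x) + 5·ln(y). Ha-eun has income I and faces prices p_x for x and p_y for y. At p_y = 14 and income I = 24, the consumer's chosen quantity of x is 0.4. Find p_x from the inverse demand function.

MU_x/MU_y = (y)/(5·x); tangency sets this equal to p_x/p_y.
Rearranging, p_y·y = 5·p_x·x. Substituting into the budget gives p_x·x·(1 + 5) = I.
Demand: x*(p_x,p_y,I) = 1/6·I/p_x and y* = 5/6·I/p_y.
Set x* = 0.4 in the demand function and solve for p_x: p_x = 10.

p_x = 10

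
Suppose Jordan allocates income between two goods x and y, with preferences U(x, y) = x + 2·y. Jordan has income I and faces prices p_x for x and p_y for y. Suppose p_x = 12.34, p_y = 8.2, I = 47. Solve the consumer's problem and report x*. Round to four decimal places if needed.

Linear utility — the consumer picks whichever good has higher MU/price: 1/12.34 = 0.081 vs 2/8.2 = 0.2439.
y gives more utility per dollar, so spend all income on y: y* = I/p_y, x* = 0.
Numerically: x* = 0, y* = 5.7317.

x* = 0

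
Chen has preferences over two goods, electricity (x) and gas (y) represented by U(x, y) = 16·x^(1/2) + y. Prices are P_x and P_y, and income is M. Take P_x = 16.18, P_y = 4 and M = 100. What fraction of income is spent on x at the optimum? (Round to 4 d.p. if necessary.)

share on x = 0.6329

MU_x = 8/√x, MU_y = 1. Tangency: 8/√x = P_x/P_y.
Thus x* = (8·P_y/P_x)² — independent of M — with the rest of income spent on y.
Plugging in: x* = (8·4/16.18)² = 3.9115, y* = 9.178.
Expenditure on x: 16.18·3.9115 = 63.288; share = 0.6329.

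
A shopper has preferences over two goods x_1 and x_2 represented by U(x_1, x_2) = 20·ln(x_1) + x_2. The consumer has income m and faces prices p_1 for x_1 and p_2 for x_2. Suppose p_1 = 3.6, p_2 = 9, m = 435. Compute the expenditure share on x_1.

Set MRS = p_1/p_2: (20/x_1)/1 = p_1/p_2.
So x_1*(p_1,p_2) = 20·p_2/p_1, independent of income; and x_2* = (m − 20·p_2)/p_2.
At the given prices: x_1* = 20·9/3.6 = 50, and x_2* = 28.3333.
Expenditure on x_1: 3.6·50 = 180; share = 0.4138.

share on x_1 = 0.4138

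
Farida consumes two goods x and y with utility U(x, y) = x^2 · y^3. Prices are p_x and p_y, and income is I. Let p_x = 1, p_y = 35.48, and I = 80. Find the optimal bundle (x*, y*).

Tangency: MRS = (2/3)·y/x = p_x/p_y.
Rearranging, p_y·y = (3/2)·p_x·x. Substituting into the budget gives p_x·x·(1 + (3/2)) = I.
Demand: x*(p_x,p_y,I) = 0.4·I/p_x and y* = 0.6·I/p_y.
At p_x=1, p_y=35.48, I=80: x* = 0.4·80/1 = 32, y* = 1.3529.

x* = 32, y* = 1.3529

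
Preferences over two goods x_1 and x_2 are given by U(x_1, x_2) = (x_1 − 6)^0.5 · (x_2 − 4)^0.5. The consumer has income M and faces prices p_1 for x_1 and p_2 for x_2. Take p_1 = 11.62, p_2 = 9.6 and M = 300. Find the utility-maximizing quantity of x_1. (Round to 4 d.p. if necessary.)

Substituting into the budget: x_1* = 6 + 0.5·(M − 6·p_1 − 4·p_2)/p_1, and x_2* = 4 + 0.5·(…)/p_2.
Discretionary income = 300 − 6·11.62 − 4·9.6 = 191.88; x_1* = 6 + 0.5·191.88/11.62 = 14.2565.

x_1* = 14.2565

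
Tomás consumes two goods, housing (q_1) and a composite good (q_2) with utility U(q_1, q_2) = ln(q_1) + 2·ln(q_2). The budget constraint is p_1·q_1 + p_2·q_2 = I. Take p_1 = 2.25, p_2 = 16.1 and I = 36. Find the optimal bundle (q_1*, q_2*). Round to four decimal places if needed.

q_1* = 5.3333, q_2* = 1.4907

The MRS is (1/2)·q_2/q_1. Set MRS = p_1/p_2.
So p_2·q_2 = 2·p_1·q_1; combined with the budget, a share 1/3 of income goes to q_1.
Demand: q_1*(p_1,p_2,I) = 1/3·I/p_1 and q_2* = 2/3·I/p_2.
At p_1=2.25, p_2=16.1, I=36: q_1* = 1/3·36/2.25 = 5.3333, q_2* = 1.4907.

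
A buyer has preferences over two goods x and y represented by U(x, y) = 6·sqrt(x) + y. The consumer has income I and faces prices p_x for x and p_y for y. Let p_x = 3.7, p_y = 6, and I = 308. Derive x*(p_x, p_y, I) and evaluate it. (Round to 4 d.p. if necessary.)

x* = 23.6669

Set MRS = p_x/p_y: 3·x^(−1/2) = p_x/p_y.
Solve: √x = 3·p_y/p_x, so x*(p_x,p_y) = (3·p_y/p_x)², and y* = (I − p_x·x*)/p_y.
Plugging in: x* = (3·6/3.7)² = 23.6669.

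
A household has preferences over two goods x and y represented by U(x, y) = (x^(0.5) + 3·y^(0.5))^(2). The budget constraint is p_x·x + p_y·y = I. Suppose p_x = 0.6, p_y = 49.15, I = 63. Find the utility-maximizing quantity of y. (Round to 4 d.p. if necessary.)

y* = 0.1269

From the CES first-order condition, (1/3)·(y/x)^(0.5) = p_x/p_y.
Solve for the ratio: y/x = [3·p_x/p_y]^(2).
Substitute y = (y/x)·x into the budget: x* = I/(p_x + p_y·(y/x)).
Numerically y/x = 0.001341, so x* = 63/(0.6 + 49.15·0.001341) = 94.6059 and y* = 0.001341·94.6059 = 0.1269.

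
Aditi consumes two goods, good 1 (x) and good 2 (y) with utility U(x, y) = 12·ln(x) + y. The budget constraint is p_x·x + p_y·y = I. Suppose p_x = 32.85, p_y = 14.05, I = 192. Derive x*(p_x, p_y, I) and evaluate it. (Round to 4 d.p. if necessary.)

So x*(p_x,p_y) = 12·p_y/p_x, independent of income; and y* = (I − 12·p_y)/p_y.
At the given prices: x* = 12·14.05/32.85 = 5.1324.

x* = 5.1324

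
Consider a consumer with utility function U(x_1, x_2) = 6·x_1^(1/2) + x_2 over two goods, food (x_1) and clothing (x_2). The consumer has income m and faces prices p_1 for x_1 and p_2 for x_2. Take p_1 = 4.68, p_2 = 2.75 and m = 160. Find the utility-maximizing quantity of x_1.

MU_x_1 = 3/√x_1, MU_x_2 = 1. Tangency: 3/√x_1 = p_1/p_2.
Solve: √x_1 = 3·p_2/p_1, so x_1*(p_1,p_2) = (3·p_2/p_1)², and x_2* = (m − p_1·x_1*)/p_2.
Plugging in: x_1* = (3·2.75/4.68)² = 3.1075.

x_1* = 3.1075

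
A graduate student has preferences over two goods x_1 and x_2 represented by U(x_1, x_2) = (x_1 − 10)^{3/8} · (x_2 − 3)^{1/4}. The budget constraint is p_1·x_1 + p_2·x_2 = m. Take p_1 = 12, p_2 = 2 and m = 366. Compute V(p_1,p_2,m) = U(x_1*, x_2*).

V = 6.6835

Discretionary income = 366 − 10·12 − 3·2 = 240; x_1* = 10 + 0.6·240/12 = 22; x_2* = 3 + 0.4·240/2 = 51.
Utility at the optimum: U(22, 51) = 6.6835.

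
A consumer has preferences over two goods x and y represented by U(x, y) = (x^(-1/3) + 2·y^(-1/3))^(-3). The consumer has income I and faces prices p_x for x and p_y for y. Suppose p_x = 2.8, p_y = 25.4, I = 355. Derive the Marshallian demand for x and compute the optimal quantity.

MU_x ∝ x^(-4/3), MU_y ∝ 2·y^(-4/3), so MRS = (1/2)·(y/x)^(4/3) = p_x/p_y.
Hence y/x = (2·p_x/p_y)^(1/(4/3)), i.e. raised to the 0.75 power.
With the ratio pinned down, the budget gives x* = I/(p_x + p_y·(y/x)) and y* = (y/x)·x*.
Numerically y/x = 0.321748, so x* = 355/(2.8 + 25.4·0.321748) = 32.3539.

x* = 32.3539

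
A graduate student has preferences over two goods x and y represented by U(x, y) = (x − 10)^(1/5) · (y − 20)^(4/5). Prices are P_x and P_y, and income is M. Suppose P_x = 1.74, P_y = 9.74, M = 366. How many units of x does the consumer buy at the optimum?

This is Cobb-Douglas in (x−10, y−20): tangency gives 0.2·P_y·(y−20) = 0.8·P_x·(x−10).
After buying the subsistence bundle (10, 20), a share 0.2 of the remaining income goes to x: x* = 10 + 0.2·(M − 10P_x − 20P_y)/P_x.
Discretionary income = 366 − 10·1.74 − 20·9.74 = 153.8; x* = 10 + 0.2·153.8/1.74 = 27.6782.

x* = 27.6782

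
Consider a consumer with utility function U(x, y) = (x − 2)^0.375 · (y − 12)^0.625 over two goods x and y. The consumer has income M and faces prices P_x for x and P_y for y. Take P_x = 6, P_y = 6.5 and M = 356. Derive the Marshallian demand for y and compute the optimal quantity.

This is Cobb-Douglas in (x−2, y−12): tangency gives 0.375·P_y·(y−12) = 0.625·P_x·(x−2).
Substituting into the budget: x* = 2 + 0.375·(M − 2·P_x − 12·P_y)/P_x, and y* = 12 + 0.625·(…)/P_y.
Discretionary income = 356 − 2·6 − 12·6.5 = 266; y* = 12 + 0.625·266/6.5 = 37.5769.

y* = 37.5769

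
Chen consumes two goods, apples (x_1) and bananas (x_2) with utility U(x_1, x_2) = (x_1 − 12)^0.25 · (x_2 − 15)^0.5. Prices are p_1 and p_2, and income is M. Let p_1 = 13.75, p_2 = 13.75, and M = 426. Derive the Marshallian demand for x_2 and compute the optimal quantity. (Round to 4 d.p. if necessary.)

After buying the subsistence bundle (12, 15), a share 1/3 of the remaining income goes to x_1: x_1* = 12 + 1/3·(M − 12p_1 − 15p_2)/p_1.
Discretionary income = 426 − 12·13.75 − 15·13.75 = 54.75; x_2* = 15 + 2/3·54.75/13.75 = 17.6545.

x_2* = 17.6545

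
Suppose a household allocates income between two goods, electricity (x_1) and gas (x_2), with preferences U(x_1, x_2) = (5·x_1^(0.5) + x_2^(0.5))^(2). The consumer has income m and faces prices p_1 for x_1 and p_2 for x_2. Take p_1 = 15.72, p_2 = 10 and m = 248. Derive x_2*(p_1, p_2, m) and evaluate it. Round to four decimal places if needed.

x_2* = 1.4672

From the CES first-order condition, 5·(x_2/x_1)^(0.5) = p_1/p_2.
Solve for the ratio: x_2/x_1 = [(1/5)·p_1/p_2]^(2).
With the ratio pinned down, the budget gives x_1* = m/(p_1 + p_2·(x_2/x_1)) and x_2* = (x_2/x_1)·x_1*.
Numerically x_2/x_1 = 0.098847, so x_1* = 248/(15.72 + 10·0.098847) = 14.8428 and x_2* = 0.098847·14.8428 = 1.4672.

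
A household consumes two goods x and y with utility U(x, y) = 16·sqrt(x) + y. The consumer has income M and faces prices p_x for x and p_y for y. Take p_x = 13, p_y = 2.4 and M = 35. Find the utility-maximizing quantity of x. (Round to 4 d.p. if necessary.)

Set MRS = p_x/p_y: 8·x^(−1/2) = p_x/p_y.
Solve: √x = 8·p_y/p_x, so x*(p_x,p_y) = (8·p_y/p_x)², and y* = (M − p_x·x*)/p_y.
Plugging in: x* = (8·2.4/13)² = 2.1813.

x* = 2.1813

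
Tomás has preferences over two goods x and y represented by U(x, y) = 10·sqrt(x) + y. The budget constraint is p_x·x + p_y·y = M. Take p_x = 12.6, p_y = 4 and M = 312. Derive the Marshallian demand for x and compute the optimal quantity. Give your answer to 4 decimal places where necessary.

MU_x = 5/√x, MU_y = 1. Tangency: 5/√x = p_x/p_y.
Thus x* = (5·p_y/p_x)² — independent of M — with the rest of income spent on y.
Plugging in: x* = (5·4/12.6)² = 2.5195.

x* = 2.5195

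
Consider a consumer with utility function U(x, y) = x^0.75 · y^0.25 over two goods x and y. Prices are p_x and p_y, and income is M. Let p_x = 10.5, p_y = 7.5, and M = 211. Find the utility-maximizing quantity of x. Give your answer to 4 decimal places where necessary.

x* = 15.0714

Demand: x*(p_x,p_y,M) = 0.75·M/p_x and y* = 0.25·M/p_y.
At p_x=10.5, p_y=7.5, M=211: x* = 0.75·211/10.5 = 15.0714.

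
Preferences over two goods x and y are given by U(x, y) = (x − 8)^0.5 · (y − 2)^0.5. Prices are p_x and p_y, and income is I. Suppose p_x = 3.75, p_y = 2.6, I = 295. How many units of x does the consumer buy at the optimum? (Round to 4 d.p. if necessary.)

x* = 42.64

Let x' = x−8, y' = y−2. MRS = y'/x' = p_x/p_y.
After buying the subsistence bundle (8, 2), a share 0.5 of the remaining income goes to x: x* = 8 + 0.5·(I − 8p_x − 2p_y)/p_x.
Discretionary income = 295 − 8·3.75 − 2·2.6 = 259.8; x* = 8 + 0.5·259.8/3.75 = 42.64.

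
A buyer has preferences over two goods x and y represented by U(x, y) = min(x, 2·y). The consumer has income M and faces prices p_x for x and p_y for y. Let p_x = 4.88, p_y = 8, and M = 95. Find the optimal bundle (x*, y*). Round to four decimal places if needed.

Leontief preferences: the optimum is at the kink where x/2 = y/1, i.e. y = (1/2)·x.
Budget: p_x·x + p_y·(1/2)·x = M, so (2·p_x + p_y)·x = 2·M.
Demand: x*(p_x,p_y,M) = 2·M/(2·p_x + p_y), y* = M/(2·p_x + p_y).
Here 2·4.88 + 8 = 17.76, giving x* = 10.6982 and y* = 5.3491.

x* = 10.6982, y* = 5.3491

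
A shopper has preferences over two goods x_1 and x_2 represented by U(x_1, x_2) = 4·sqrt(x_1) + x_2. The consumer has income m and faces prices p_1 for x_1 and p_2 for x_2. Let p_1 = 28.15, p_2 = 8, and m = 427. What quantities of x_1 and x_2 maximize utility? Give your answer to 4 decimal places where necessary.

x_1* = 0.3231, x_2* = 52.2382

Utility is quasi-linear in x_2; the FOC for x_1 is 2/√x_1 = p_1/p_2.
Solve: √x_1 = 2·p_2/p_1, so x_1*(p_1,p_2) = (2·p_2/p_1)², and x_2* = (m − p_1·x_1*)/p_2.
Plugging in: x_1* = (2·8/28.15)² = 0.3231, x_2* = 52.2382.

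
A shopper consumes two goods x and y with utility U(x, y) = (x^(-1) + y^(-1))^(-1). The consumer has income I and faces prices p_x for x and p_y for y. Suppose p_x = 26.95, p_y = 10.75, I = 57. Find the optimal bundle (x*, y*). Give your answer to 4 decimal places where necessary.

MU_x ∝ x^(-2), MU_y ∝ y^(-2), so MRS = (y/x)^(2) = p_x/p_y.
Solve for the ratio: y/x = [p_x/p_y]^(0.5).
Substitute y = (y/x)·x into the budget: x* = I/(p_x + p_y·(y/x)).
Numerically y/x = 1.583344, so x* = 57/(26.95 + 10.75·1.583344) = 1.2963 and y* = 1.583344·1.2963 = 2.0525.

x* = 1.2963, y* = 2.0525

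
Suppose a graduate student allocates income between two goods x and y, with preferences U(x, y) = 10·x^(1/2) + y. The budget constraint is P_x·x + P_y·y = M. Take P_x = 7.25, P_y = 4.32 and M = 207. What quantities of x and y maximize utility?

Utility is quasi-linear in y; the FOC for x is 5/√x = P_x/P_y.
Solve: √x = 5·P_y/P_x, so x*(P_x,P_y) = (5·P_y/P_x)², and y* = (M − P_x·x*)/P_y.
Plugging in: x* = (5·4.32/7.25)² = 8.8763, y* = 33.0201.

x* = 8.8763, y* = 33.0201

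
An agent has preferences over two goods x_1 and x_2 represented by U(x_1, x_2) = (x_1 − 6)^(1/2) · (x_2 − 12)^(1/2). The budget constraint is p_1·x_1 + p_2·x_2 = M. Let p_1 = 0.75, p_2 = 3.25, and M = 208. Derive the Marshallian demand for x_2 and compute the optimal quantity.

MRS = (x_2−12)/(x_1−6). Tangency with p_1/p_2 gives x_2−12 = (p_1/p_2)·(x_1−6).
Substituting into the budget: x_1* = 6 + 0.5·(M − 6·p_1 − 12·p_2)/p_1, and x_2* = 12 + 0.5·(…)/p_2.
Discretionary income = 208 − 6·0.75 − 12·3.25 = 164.5; x_2* = 12 + 0.5·164.5/3.25 = 37.3077.

x_2* = 37.3077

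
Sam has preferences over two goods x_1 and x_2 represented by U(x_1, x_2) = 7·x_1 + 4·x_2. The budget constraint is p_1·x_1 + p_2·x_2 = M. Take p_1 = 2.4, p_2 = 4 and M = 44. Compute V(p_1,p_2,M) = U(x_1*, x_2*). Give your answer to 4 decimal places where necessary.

Linear utility — the consumer picks whichever good has higher MU/price: 7/2.4 = 2.9167 vs 4/4 = 1.
x_1 gives more utility per dollar, so spend all income on x_1: x_1* = M/p_1, x_2* = 0.
Numerically: x_1* = 18.3333, x_2* = 0.
Utility at the optimum: U(18.3333, 0) = 128.3333.

V = 128.3333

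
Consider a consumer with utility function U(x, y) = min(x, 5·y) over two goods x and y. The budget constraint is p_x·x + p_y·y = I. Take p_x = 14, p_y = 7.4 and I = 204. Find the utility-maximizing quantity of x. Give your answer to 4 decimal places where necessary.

Demand: x*(p_x,p_y,I) = 5·I/(5·p_x + p_y), y* = I/(5·p_x + p_y).
Here 5·14 + 7.4 = 77.4, giving x* = 13.1783.

x* = 13.1783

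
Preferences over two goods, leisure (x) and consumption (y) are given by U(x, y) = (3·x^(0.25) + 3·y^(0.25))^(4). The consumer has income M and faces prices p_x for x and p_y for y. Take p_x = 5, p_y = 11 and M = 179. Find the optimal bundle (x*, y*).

From the CES first-order condition, (y/x)^(0.75) = p_x/p_y.
Hence y/x = (p_x/p_y)^(1/(0.75)), i.e. raised to the 4/3 power.
Substitute y = (y/x)·x into the budget: x* = M/(p_x + p_y·(y/x)).
Numerically y/x = 0.349491, so x* = 179/(5 + 11·0.349491) = 20.2388 and y* = 0.349491·20.2388 = 7.0733.

x* = 20.2388, y* = 7.0733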